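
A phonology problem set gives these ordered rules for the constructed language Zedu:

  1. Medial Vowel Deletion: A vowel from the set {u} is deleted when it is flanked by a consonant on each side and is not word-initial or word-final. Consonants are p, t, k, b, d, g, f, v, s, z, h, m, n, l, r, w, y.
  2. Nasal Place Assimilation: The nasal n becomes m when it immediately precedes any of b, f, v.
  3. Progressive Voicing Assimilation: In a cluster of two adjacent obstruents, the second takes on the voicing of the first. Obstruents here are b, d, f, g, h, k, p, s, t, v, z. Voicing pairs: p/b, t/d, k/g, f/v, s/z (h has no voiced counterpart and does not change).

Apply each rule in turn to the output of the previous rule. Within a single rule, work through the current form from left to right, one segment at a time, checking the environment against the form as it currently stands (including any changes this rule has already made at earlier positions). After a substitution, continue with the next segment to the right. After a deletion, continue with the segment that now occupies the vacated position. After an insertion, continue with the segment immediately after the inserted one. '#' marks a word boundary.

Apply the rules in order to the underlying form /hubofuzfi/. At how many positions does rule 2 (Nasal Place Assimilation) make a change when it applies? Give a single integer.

1 Medial Vowel Deletion: [hubofuzfi] → [hbofzfi]
2 Nasal Place Assimilation: no change — [hbofzfi]
3 Progressive Voicing Assimilation: [hbofzfi] → [hpofsfi]
Rule 2 changed 0 position(s).

0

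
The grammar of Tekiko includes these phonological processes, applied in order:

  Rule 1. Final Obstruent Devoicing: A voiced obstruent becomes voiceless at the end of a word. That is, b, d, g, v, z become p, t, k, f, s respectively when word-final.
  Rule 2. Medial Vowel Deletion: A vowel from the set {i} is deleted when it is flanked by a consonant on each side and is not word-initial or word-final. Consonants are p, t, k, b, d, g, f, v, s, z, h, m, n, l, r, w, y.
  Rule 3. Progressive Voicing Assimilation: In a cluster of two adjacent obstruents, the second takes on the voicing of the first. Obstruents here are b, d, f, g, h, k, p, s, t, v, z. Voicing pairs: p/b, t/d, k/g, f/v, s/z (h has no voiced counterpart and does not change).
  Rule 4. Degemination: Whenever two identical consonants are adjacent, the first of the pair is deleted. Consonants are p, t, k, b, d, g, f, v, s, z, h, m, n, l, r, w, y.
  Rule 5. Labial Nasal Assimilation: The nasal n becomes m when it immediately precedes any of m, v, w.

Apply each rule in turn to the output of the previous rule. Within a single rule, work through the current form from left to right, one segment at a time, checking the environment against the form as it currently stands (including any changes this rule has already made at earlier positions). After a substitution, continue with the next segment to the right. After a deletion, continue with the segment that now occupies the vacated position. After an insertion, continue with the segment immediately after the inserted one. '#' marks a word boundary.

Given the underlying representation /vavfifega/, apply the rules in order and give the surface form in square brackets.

Rule 1 Final Obstruent Devoicing: no change — [vavfifega]
Rule 2 Medial Vowel Deletion: [vavfifega] → [vavffega]
Rule 3 Progressive Voicing Assimilation: [vavffega] → [vavvvega]
Rule 4 Degemination: [vavvvega] → [vavega]
Rule 5 Labial Nasal Assimilation: no change — [vavega]

[vavega]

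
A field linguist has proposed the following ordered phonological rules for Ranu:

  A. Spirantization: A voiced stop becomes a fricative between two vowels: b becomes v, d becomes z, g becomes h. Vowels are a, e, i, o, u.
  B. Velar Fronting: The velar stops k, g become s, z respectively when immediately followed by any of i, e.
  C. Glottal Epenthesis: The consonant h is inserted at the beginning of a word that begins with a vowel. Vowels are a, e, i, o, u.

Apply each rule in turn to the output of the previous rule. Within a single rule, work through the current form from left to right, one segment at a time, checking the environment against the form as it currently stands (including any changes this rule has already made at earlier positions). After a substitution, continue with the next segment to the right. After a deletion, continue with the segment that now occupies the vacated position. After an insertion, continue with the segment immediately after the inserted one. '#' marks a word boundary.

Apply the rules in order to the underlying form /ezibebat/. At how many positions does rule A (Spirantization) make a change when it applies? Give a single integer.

A Spirantization: [ezibebat] → [ezivevat]
B Velar Fronting: no change — [ezivevat]
C Glottal Epenthesis: [ezivevat] → [hezivevat]
Rule A changed 2 position(s).

2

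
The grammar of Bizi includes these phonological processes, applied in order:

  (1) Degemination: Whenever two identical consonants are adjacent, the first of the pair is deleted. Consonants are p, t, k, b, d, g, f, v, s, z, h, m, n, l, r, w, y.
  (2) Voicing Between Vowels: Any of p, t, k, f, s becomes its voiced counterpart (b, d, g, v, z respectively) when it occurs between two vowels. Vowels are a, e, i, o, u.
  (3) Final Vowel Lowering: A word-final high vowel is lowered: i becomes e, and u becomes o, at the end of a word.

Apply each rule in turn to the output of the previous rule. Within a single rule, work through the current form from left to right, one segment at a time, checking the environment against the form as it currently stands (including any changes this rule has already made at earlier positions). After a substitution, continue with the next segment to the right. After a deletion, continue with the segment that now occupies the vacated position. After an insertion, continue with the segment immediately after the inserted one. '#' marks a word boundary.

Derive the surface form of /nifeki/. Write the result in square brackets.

[nivege]

(1) Degemination: no change — [nifeki]
(2) Voicing Between Vowels: [nifeki] → [nivegi]
(3) Final Vowel Lowering: [nivegi] → [nivege]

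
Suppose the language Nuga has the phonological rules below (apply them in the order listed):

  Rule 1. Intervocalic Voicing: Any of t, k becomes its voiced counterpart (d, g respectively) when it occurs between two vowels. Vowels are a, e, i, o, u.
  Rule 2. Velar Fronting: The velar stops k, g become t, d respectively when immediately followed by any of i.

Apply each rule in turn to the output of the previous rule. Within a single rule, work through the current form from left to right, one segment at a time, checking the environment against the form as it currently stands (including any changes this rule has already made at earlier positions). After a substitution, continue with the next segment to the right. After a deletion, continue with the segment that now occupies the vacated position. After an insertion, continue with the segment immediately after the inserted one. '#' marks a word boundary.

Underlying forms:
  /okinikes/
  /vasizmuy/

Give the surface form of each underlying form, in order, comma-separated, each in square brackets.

/okinikes/:
  Rule 1 Intervocalic Voicing: [okinikes] → [oginiges]
  Rule 2 Velar Fronting: [oginiges] → [odiniges]
/vasizmuy/:
  Rule 1 Intervocalic Voicing: no change — [vasizmuy]
  Rule 2 Velar Fronting: no change — [vasizmuy]

[odiniges], [vasizmuy]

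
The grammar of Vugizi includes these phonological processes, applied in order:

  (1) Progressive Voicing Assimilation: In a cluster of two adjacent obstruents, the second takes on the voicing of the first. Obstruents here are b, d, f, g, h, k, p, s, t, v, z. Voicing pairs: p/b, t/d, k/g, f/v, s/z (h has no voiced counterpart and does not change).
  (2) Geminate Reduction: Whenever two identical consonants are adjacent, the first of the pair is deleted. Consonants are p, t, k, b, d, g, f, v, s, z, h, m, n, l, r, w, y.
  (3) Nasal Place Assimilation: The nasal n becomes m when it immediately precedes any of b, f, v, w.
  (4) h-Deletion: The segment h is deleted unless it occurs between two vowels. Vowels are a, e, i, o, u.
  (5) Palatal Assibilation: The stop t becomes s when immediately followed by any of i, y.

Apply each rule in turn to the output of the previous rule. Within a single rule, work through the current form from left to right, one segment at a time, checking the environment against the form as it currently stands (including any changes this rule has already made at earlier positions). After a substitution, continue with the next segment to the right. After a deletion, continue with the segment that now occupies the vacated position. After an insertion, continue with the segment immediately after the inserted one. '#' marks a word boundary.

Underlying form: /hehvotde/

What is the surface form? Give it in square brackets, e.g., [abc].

(1) Progressive Voicing Assimilation: [hehvotde] → [hehfotte]
(2) Geminate Reduction: [hehfotte] → [hehfote]
(3) Nasal Place Assimilation: no change — [hehfote]
(4) h-Deletion: [hehfote] → [efote]
(5) Palatal Assibilation: no change — [efote]

[efote]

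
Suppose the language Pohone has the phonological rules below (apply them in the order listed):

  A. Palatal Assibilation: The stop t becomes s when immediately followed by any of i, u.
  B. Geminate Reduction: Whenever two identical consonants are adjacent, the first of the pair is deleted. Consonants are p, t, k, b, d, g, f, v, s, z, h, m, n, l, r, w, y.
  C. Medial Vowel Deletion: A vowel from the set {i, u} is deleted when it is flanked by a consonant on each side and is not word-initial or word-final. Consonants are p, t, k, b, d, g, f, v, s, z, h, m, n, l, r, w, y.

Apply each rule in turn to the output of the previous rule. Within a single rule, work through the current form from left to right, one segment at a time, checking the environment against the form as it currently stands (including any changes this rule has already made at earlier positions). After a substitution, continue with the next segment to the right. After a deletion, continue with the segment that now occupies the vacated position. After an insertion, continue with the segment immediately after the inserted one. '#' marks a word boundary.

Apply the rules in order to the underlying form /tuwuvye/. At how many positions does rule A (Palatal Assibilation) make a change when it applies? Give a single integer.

A Palatal Assibilation: [tuwuvye] → [suwuvye]
B Geminate Reduction: no change — [suwuvye]
C Medial Vowel Deletion: [suwuvye] → [swvye]
Rule A changed 1 position(s).

1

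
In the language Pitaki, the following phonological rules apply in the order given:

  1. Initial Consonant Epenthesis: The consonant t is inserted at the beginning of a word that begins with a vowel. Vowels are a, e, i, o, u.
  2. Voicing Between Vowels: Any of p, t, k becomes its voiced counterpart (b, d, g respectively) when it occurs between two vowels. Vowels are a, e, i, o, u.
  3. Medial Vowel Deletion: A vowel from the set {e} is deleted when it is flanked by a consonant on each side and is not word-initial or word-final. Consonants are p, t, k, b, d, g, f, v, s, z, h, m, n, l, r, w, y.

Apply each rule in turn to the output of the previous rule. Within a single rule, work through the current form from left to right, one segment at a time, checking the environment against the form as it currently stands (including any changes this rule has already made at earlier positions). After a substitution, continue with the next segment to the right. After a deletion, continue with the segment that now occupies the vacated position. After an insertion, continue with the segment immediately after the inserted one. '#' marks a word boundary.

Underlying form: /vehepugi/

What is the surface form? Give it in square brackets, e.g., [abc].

1 Initial Consonant Epenthesis: no change — [vehepugi]
2 Voicing Between Vowels: [vehepugi] → [vehebugi]
3 Medial Vowel Deletion: [vehebugi] → [vhbugi]

[vhbugi]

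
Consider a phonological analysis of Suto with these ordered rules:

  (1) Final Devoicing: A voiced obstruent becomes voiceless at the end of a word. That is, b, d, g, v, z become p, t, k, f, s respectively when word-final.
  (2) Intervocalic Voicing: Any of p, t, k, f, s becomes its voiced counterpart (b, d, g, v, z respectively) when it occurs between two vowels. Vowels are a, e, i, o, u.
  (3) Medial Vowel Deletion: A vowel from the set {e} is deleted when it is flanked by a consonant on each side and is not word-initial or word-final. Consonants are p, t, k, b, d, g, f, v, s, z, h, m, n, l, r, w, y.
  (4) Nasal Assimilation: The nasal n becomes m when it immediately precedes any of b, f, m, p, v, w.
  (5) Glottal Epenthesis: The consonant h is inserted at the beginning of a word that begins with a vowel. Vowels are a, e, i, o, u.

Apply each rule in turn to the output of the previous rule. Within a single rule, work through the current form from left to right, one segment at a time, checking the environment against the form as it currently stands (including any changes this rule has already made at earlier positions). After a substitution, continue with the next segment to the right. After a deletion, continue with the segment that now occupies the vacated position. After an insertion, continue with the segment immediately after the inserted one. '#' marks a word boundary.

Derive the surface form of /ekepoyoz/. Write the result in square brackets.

[hegboyos]

(1) Final Devoicing: [ekepoyoz] → [ekepoyos]
(2) Intervocalic Voicing: [ekepoyos] → [egeboyos]
(3) Medial Vowel Deletion: [egeboyos] → [egboyos]
(4) Nasal Assimilation: no change — [egboyos]
(5) Glottal Epenthesis: [egboyos] → [hegboyos]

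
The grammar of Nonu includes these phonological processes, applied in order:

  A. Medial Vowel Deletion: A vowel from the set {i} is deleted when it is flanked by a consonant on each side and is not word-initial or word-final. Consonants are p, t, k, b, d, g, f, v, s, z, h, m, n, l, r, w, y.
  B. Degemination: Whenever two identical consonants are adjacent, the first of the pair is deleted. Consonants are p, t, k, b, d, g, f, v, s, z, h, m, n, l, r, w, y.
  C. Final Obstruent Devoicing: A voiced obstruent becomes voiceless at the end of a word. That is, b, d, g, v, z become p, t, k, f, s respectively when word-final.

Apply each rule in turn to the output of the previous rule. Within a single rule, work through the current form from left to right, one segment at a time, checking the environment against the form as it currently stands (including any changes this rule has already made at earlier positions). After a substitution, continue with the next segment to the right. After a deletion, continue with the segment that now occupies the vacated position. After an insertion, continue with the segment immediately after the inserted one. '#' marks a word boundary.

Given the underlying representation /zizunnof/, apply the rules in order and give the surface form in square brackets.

A Medial Vowel Deletion: [zizunnof] → [zzunnof]
B Degemination: [zzunnof] → [zunof]
C Final Obstruent Devoicing: no change — [zunof]

[zunof]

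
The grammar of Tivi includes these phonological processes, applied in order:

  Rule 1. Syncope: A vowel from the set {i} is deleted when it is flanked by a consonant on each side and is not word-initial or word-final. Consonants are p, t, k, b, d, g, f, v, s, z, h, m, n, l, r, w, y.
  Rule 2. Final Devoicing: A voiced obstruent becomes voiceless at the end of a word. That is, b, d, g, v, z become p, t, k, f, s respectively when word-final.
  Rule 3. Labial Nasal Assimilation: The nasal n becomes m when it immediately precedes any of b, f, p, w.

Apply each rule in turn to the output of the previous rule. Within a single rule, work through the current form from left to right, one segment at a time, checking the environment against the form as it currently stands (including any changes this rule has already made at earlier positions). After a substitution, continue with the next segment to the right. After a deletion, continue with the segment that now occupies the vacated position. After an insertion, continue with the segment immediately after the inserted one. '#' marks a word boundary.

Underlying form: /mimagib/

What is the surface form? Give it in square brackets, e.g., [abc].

[mmagp]

Rule 1 Syncope: [mimagib] → [mmagb]
Rule 2 Final Devoicing: [mmagb] → [mmagp]
Rule 3 Labial Nasal Assimilation: no change — [mmagp]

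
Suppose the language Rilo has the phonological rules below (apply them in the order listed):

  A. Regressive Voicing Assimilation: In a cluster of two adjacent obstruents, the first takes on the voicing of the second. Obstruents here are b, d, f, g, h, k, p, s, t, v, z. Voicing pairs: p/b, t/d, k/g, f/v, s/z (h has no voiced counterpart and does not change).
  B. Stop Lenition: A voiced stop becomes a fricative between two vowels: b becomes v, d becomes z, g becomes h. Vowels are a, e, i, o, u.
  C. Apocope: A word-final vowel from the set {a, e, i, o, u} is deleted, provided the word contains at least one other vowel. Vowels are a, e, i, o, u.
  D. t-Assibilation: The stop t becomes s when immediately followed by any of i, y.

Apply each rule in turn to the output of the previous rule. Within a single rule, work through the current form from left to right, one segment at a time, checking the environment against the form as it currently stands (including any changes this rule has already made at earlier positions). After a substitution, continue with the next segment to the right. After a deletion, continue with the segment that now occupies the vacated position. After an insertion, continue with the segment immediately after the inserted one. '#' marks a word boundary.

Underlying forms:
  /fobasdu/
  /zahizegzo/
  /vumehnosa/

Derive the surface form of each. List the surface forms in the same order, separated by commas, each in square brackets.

[fovazd], [zahizegz], [vumehnos]

/fobasdu/:
  A Regressive Voicing Assimilation: [fobasdu] → [fobazdu]
  B Stop Lenition: [fobazdu] → [fovazdu]
  C Apocope: [fovazdu] → [fovazd]
  D t-Assibilation: no change — [fovazd]
/zahizegzo/:
  A Regressive Voicing Assimilation: no change — [zahizegzo]
  B Stop Lenition: no change — [zahizegzo]
  C Apocope: [zahizegzo] → [zahizegz]
  D t-Assibilation: no change — [zahizegz]
/vumehnosa/:
  A Regressive Voicing Assimilation: no change — [vumehnosa]
  B Stop Lenition: no change — [vumehnosa]
  C Apocope: [vumehnosa] → [vumehnos]
  D t-Assibilation: no change — [vumehnos]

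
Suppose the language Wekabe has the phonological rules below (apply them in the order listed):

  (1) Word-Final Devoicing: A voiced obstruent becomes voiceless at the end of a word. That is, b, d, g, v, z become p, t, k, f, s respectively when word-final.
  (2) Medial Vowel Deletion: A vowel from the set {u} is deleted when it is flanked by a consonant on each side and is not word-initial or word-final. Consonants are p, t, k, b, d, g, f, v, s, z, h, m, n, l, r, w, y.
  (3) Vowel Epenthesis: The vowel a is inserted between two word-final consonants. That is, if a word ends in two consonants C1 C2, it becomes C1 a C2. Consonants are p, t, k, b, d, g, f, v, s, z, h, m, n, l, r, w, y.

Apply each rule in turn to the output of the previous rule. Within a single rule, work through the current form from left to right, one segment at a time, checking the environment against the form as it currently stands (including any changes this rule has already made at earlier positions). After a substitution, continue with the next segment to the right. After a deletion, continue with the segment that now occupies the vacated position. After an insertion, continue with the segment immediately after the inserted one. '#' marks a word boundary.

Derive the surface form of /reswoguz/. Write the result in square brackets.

[reswogas]

(1) Word-Final Devoicing: [reswoguz] → [reswogus]
(2) Medial Vowel Deletion: [reswogus] → [reswogs]
(3) Vowel Epenthesis: [reswogs] → [reswogas]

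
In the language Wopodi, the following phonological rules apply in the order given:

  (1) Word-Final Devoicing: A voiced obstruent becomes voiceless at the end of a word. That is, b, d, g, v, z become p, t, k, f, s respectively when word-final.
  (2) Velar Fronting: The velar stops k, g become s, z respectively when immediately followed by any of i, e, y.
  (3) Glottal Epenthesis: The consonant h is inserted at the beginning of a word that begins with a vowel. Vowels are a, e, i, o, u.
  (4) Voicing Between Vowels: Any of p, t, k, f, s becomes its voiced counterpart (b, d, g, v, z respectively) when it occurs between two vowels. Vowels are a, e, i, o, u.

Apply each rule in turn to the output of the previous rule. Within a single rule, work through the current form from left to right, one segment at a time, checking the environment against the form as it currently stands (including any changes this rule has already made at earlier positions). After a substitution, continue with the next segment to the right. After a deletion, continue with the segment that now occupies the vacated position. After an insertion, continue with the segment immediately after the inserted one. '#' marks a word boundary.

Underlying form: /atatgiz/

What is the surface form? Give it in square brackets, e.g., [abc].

(1) Word-Final Devoicing: [atatgiz] → [atatgis]
(2) Velar Fronting: [atatgis] → [atatzis]
(3) Glottal Epenthesis: [atatzis] → [hatatzis]
(4) Voicing Between Vowels: [hatatzis] → [hadatzis]

[hadatzis]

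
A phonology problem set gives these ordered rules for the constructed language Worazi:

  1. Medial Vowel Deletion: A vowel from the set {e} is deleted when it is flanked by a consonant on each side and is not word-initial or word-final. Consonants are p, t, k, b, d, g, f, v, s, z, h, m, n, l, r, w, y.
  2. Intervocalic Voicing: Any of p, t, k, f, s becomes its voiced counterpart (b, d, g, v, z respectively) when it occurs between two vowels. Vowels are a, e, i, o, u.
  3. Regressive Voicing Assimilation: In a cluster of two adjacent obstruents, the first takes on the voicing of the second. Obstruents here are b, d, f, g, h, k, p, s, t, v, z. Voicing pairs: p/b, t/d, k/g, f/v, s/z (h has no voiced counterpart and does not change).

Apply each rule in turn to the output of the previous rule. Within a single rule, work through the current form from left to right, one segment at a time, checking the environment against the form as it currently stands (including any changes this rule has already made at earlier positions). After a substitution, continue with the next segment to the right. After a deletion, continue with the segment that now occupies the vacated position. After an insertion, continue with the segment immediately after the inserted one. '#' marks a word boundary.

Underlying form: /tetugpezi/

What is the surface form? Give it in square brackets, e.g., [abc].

[ttukbzi]

1 Medial Vowel Deletion: [tetugpezi] → [ttugpzi]
2 Intervocalic Voicing: no change — [ttugpzi]
3 Regressive Voicing Assimilation: [ttugpzi] → [ttukbzi]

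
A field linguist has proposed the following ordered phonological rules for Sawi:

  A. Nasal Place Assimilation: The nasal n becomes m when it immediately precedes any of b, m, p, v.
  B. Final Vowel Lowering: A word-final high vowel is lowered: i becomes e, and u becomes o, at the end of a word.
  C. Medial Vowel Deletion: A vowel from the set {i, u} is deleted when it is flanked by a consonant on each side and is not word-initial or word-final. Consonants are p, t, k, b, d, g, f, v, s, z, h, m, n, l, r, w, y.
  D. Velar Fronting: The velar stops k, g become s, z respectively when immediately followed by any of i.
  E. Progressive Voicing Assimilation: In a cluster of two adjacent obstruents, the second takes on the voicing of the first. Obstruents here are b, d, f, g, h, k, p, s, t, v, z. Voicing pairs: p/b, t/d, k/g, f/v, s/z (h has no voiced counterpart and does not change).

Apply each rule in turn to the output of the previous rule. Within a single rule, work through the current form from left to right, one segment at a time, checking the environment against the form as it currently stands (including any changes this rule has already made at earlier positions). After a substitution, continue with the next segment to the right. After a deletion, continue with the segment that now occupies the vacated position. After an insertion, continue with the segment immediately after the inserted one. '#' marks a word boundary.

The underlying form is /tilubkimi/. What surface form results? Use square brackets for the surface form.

[tlbgme]

A Nasal Place Assimilation: no change — [tilubkimi]
B Final Vowel Lowering: [tilubkimi] → [tilubkime]
C Medial Vowel Deletion: [tilubkime] → [tlbkme]
D Velar Fronting: no change — [tlbkme]
E Progressive Voicing Assimilation: [tlbkme] → [tlbgme]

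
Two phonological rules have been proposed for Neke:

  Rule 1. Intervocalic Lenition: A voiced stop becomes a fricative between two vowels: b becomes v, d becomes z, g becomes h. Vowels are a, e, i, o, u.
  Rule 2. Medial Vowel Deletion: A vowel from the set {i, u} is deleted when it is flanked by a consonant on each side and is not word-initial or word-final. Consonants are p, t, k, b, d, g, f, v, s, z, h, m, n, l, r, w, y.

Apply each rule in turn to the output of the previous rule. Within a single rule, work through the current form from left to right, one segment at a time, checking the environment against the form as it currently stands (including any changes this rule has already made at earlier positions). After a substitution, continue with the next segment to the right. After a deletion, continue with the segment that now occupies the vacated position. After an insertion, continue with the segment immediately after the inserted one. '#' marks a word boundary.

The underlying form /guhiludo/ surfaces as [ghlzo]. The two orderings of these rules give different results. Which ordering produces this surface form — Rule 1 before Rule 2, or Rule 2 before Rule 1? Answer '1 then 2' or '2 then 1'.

Order 1 then 2:
  1 Intervocalic Lenition: [guhiludo] → [guhiluzo]
  2 Medial Vowel Deletion: [guhiluzo] → [ghlzo]
  result: [ghlzo]
Order 2 then 1:
  2 Medial Vowel Deletion: [guhiludo] → [ghldo]
  1 Intervocalic Lenition: no change — [ghldo]
  result: [ghldo]

1 then 2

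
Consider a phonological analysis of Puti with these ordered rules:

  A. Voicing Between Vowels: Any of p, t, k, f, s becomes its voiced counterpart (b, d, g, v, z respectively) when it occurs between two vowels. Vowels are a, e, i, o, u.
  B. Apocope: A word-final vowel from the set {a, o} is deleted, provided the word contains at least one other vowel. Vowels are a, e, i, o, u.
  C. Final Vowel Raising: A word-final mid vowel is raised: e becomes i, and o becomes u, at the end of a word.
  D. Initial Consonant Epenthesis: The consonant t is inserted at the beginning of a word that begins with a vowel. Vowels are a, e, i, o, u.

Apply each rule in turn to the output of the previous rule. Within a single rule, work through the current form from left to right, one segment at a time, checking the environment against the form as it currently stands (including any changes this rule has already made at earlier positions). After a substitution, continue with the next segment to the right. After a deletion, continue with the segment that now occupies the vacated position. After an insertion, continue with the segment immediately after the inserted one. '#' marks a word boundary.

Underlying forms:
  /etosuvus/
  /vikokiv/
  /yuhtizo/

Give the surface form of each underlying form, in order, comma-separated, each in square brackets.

[tedozuvus], [vigogiv], [yuhtiz]

/etosuvus/:
  A Voicing Between Vowels: [etosuvus] → [edozuvus]
  B Apocope: no change — [edozuvus]
  C Final Vowel Raising: no change — [edozuvus]
  D Initial Consonant Epenthesis: [edozuvus] → [tedozuvus]
/vikokiv/:
  A Voicing Between Vowels: [vikokiv] → [vigogiv]
  B Apocope: no change — [vigogiv]
  C Final Vowel Raising: no change — [vigogiv]
  D Initial Consonant Epenthesis: no change — [vigogiv]
/yuhtizo/:
  A Voicing Between Vowels: no change — [yuhtizo]
  B Apocope: [yuhtizo] → [yuhtiz]
  C Final Vowel Raising: no change — [yuhtiz]
  D Initial Consonant Epenthesis: no change — [yuhtiz]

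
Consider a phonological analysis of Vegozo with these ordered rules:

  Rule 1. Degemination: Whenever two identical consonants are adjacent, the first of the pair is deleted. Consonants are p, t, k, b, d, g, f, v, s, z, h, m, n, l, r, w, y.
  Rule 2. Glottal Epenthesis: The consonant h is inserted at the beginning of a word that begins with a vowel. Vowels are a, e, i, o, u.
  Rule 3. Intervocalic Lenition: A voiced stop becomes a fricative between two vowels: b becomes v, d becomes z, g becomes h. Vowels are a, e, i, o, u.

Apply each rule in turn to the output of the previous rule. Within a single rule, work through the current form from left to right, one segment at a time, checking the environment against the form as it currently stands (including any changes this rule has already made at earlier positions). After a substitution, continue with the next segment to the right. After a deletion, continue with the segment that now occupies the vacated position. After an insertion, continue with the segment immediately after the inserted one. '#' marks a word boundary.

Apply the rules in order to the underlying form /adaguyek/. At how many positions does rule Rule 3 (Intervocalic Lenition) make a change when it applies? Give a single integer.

Rule 1 Degemination: no change — [adaguyek]
Rule 2 Glottal Epenthesis: [adaguyek] → [hadaguyek]
Rule 3 Intervocalic Lenition: [hadaguyek] → [hazahuyek]
Rule Rule 3 changed 2 position(s).

2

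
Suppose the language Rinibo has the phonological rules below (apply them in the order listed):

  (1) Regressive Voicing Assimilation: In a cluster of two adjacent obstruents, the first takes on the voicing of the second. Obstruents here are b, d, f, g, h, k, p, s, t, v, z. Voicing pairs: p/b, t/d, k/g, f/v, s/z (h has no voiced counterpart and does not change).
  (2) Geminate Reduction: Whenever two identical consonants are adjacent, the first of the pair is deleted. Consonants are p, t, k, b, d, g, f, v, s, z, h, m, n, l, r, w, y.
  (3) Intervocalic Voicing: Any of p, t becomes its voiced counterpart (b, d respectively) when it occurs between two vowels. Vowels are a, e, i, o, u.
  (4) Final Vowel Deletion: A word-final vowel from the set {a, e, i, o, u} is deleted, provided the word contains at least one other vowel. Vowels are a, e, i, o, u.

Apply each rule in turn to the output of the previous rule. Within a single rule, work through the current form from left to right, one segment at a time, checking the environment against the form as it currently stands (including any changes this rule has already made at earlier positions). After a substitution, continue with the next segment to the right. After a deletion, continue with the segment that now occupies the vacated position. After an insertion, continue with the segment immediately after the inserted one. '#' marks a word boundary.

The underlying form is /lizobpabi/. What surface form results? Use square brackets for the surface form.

(1) Regressive Voicing Assimilation: [lizobpabi] → [lizoppabi]
(2) Geminate Reduction: [lizoppabi] → [lizopabi]
(3) Intervocalic Voicing: [lizopabi] → [lizobabi]
(4) Final Vowel Deletion: [lizobabi] → [lizobab]

[lizobab]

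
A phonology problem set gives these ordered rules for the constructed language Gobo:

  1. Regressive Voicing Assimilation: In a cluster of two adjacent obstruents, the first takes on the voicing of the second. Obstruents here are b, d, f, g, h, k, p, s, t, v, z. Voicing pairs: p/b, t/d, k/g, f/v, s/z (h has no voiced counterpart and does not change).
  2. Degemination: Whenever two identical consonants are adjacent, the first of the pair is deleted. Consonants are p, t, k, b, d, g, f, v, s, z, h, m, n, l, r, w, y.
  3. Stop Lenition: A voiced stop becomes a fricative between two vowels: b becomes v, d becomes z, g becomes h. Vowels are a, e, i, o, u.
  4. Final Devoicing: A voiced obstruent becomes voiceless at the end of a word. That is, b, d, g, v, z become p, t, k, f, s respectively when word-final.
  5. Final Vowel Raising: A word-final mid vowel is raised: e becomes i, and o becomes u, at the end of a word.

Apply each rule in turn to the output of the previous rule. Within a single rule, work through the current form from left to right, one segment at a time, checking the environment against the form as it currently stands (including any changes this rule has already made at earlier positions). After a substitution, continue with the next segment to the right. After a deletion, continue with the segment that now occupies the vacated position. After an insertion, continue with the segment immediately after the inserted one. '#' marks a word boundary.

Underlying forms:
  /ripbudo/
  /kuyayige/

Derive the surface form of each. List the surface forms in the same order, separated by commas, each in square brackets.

/ripbudo/:
  1 Regressive Voicing Assimilation: [ripbudo] → [ribbudo]
  2 Degemination: [ribbudo] → [ribudo]
  3 Stop Lenition: [ribudo] → [rivuzo]
  4 Final Devoicing: no change — [rivuzo]
  5 Final Vowel Raising: [rivuzo] → [rivuzu]
/kuyayige/:
  1 Regressive Voicing Assimilation: no change — [kuyayige]
  2 Degemination: no change — [kuyayige]
  3 Stop Lenition: [kuyayige] → [kuyayihe]
  4 Final Devoicing: no change — [kuyayihe]
  5 Final Vowel Raising: [kuyayihe] → [kuyayihi]

[rivuzu], [kuyayihi]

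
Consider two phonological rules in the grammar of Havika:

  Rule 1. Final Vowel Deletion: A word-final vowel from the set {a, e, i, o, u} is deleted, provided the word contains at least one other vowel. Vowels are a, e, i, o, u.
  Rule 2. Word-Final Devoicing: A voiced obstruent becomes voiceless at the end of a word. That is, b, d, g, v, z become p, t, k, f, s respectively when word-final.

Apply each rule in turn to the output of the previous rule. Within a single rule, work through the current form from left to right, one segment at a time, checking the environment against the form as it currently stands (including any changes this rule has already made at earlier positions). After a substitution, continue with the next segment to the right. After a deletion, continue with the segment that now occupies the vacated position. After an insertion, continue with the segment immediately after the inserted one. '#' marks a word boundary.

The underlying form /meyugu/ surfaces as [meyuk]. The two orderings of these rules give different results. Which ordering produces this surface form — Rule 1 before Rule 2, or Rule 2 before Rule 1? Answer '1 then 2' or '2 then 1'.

Order 1 then 2:
  1 Final Vowel Deletion: [meyugu] → [meyug]
  2 Word-Final Devoicing: [meyug] → [meyuk]
  result: [meyuk]
Order 2 then 1:
  2 Word-Final Devoicing: no change — [meyugu]
  1 Final Vowel Deletion: [meyugu] → [meyug]
  result: [meyug]

1 then 2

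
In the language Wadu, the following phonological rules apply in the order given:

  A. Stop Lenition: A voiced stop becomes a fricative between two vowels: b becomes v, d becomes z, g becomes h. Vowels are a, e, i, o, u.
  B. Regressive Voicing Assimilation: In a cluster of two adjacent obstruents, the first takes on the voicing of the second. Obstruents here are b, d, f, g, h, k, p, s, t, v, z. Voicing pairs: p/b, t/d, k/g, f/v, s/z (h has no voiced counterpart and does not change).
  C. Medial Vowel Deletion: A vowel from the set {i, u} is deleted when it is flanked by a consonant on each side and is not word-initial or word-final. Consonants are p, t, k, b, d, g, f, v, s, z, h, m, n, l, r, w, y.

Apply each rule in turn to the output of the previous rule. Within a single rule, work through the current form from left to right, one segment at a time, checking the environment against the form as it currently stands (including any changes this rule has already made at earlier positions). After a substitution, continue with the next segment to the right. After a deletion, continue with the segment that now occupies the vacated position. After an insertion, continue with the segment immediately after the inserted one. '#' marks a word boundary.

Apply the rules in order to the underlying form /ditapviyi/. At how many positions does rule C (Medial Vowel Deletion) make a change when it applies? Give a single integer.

A Stop Lenition: no change — [ditapviyi]
B Regressive Voicing Assimilation: [ditapviyi] → [ditabviyi]
C Medial Vowel Deletion: [ditabviyi] → [dtabvyi]
Rule C changed 2 position(s).

2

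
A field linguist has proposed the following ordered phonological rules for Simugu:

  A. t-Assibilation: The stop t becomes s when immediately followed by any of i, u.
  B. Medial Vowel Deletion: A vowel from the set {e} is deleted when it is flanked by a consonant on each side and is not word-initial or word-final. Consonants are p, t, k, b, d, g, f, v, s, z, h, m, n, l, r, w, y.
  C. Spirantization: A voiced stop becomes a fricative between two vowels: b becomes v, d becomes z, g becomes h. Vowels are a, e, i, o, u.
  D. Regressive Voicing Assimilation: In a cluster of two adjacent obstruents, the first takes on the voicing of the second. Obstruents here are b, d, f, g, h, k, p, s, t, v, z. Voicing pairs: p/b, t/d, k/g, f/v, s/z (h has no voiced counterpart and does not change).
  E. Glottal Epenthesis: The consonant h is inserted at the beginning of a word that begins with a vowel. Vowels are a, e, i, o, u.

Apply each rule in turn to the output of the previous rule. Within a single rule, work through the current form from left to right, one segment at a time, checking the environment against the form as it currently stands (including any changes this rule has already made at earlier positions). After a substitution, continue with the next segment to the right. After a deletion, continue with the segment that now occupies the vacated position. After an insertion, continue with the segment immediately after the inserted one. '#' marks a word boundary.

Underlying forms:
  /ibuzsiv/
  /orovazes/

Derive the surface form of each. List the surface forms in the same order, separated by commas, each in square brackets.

[hivussiv], [horovass]

/ibuzsiv/:
  A t-Assibilation: no change — [ibuzsiv]
  B Medial Vowel Deletion: no change — [ibuzsiv]
  C Spirantization: [ibuzsiv] → [ivuzsiv]
  D Regressive Voicing Assimilation: [ivuzsiv] → [ivussiv]
  E Glottal Epenthesis: [ivussiv] → [hivussiv]
/orovazes/:
  A t-Assibilation: no change — [orovazes]
  B Medial Vowel Deletion: [orovazes] → [orovazs]
  C Spirantization: no change — [orovazs]
  D Regressive Voicing Assimilation: [orovazs] → [orovass]
  E Glottal Epenthesis: [orovass] → [horovass]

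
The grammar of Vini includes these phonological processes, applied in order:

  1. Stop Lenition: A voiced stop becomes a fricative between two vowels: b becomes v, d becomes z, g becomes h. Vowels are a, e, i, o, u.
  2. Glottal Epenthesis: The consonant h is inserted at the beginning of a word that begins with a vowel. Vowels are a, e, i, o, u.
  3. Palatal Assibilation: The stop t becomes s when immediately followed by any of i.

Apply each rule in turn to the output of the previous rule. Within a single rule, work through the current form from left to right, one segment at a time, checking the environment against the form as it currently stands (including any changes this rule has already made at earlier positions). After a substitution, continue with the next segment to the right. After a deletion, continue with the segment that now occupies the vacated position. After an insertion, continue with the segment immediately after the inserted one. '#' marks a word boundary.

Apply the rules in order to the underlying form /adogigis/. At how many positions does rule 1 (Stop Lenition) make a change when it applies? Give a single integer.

3

1 Stop Lenition: [adogigis] → [azohihis]
2 Glottal Epenthesis: [azohihis] → [hazohihis]
3 Palatal Assibilation: no change — [hazohihis]
Rule 1 changed 3 position(s).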